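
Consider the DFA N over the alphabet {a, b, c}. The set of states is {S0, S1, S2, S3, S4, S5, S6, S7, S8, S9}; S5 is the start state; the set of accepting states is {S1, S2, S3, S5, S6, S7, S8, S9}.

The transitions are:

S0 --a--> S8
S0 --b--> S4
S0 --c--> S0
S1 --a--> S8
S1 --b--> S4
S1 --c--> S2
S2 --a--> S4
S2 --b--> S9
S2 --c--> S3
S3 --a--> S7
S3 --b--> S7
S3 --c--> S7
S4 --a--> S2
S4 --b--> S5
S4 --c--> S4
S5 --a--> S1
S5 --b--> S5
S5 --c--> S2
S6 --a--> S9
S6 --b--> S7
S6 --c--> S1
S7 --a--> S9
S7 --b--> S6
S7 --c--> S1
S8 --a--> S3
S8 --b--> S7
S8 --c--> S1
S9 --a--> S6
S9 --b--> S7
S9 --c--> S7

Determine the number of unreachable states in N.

1

Starting at S5 and following transitions, the reachable set is {S1, S2, S3, S4, S5, S6, S7, S8, S9}. That leaves S0 unreachable — 1 in total.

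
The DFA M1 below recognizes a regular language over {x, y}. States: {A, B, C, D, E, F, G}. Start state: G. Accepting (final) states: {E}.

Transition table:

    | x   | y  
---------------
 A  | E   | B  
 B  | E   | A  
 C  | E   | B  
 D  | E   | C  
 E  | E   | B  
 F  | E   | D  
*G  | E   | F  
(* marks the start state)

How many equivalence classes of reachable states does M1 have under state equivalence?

2

Every state is reachable, so we keep all 7.
P0 = {E} | {A,B,C,D,F,G}.
The partition is now stable with 2 blocks: {E} | {A,B,C,D,F,G}.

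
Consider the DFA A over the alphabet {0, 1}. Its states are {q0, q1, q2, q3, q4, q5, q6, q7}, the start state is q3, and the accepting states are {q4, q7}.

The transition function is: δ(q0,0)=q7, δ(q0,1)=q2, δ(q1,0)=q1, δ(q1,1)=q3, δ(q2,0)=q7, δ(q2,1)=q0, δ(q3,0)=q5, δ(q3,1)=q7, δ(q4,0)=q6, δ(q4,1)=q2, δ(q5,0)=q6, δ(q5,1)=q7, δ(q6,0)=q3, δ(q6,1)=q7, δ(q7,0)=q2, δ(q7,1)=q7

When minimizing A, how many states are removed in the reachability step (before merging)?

2

BFS from q3 reaches {q0, q2, q3, q5, q6, q7}; the 2 state(s) q1, q4 are never visited.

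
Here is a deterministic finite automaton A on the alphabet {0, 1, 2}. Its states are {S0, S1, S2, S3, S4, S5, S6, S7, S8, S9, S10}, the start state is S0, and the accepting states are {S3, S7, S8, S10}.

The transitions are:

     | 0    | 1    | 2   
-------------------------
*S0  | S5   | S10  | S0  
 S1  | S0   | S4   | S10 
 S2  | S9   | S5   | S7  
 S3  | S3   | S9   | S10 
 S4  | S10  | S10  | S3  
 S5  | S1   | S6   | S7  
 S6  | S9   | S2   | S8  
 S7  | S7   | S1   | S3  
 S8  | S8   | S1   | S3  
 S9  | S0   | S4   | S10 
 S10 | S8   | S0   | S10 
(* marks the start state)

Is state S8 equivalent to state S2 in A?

No

Start with accepting vs non-accepting: {S3,S7,S8,S10} | {S0,S1,S2,S4,S5,S6,S9}.
On input 0, block {S0,S1,S2,S4,S5,S6,S9} splits into {S0,S1,S2,S5,S6,S9} and {S4}.
Refine {S0,S1,S2,S5,S6,S9} on symbol 1: members go to different blocks, giving {S2,S5,S6} and {S1,S9} and {S0}.
Refine {S3,S7,S8,S10} on symbol 1: members go to different blocks, giving {S3,S7,S8} and {S10}.
On input 2, block {S3,S7,S8} splits into {S7,S8} and {S3}.
The partition is now stable with 7 blocks: {S7,S8} | {S2,S5,S6} | {S4} | {S1,S9} | {S0} | {S10} | {S3}.
S8 and S2 end up in different blocks, so they are distinguishable. For instance, the string 'ε' is accepted from only S8.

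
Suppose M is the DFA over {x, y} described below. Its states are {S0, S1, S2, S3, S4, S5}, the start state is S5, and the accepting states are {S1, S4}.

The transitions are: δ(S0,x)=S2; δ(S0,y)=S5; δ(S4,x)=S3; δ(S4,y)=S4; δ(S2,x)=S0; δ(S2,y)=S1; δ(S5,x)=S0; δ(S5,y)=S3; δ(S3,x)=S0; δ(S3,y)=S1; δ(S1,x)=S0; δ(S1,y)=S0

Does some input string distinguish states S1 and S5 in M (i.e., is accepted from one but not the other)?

Yes

States {S4} cannot be reached from the start state, so discard them.
Initial partition by acceptance: {S1} | {S0,S2,S3,S5}.
Split {S0,S2,S3,S5} by δ(·,y) → {S0,S5} and {S2,S3}.
Refine {S0,S5} on symbol x: members go to different blocks, giving {S0} and {S5}.
No further refinement is possible. Final partition (4 blocks): {S1} | {S0} | {S2,S3} | {S5}.
S1 and S5 end up in different blocks, so they are distinguishable. For instance, the string 'ε' is accepted from only S1.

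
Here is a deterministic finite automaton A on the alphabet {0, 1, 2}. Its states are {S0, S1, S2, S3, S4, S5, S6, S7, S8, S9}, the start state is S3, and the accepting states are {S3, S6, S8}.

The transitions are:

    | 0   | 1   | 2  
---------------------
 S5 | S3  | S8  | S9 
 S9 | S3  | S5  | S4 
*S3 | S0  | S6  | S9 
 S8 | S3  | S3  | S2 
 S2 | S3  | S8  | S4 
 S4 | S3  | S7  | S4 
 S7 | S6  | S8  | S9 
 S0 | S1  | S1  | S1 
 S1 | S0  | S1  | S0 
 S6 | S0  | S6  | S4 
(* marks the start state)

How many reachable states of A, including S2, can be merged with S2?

Initial partition by acceptance: {S3,S6,S8} | {S0,S1,S2,S4,S5,S7,S9}.
On input 0, block {S3,S6,S8} splits into {S3,S6} and {S8}.
Split {S0,S1,S2,S4,S5,S7,S9} by δ(·,0) → {S2,S4,S5,S7,S9} and {S0,S1}.
Split {S2,S4,S5,S7,S9} by δ(·,1) → {S2,S5,S7} and {S4,S9}.
The partition is now stable with 5 blocks: {S3,S6} | {S2,S5,S7} | {S8} | {S0,S1} | {S4,S9}.
State S2 belongs to the block {S2,S5,S7}, which has 3 states.

3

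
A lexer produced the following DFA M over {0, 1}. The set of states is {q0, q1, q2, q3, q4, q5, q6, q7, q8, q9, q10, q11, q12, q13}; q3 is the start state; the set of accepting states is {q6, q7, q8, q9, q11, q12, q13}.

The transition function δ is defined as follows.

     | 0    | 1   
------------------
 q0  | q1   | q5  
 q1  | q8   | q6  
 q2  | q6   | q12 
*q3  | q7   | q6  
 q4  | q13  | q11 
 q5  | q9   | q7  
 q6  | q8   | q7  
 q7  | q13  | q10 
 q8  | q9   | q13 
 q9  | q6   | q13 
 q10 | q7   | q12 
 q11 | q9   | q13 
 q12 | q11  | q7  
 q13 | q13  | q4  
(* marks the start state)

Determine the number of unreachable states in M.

4

Starting at q3 and following transitions, the reachable set is {q3, q4, q6, q7, q8, q9, q10, q11, q12, q13}. That leaves q0, q1, q2, q5 unreachable — 4 in total.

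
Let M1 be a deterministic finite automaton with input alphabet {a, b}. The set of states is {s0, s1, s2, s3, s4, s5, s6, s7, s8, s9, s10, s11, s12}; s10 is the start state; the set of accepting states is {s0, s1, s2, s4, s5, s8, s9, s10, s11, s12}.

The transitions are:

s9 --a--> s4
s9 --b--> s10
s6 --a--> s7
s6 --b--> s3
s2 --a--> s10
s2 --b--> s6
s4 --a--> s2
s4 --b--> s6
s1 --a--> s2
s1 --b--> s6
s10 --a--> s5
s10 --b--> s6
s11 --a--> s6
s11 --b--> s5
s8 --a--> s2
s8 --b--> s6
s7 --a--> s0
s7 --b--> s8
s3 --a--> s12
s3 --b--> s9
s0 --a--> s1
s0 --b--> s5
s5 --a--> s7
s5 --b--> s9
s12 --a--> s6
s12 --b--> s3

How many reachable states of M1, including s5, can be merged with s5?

1

States {s11} cannot be reached from the start state, so discard them.
P0 = {s0,s1,s2,s4,s5,s8,s9,s10,s12} | {s3,s6,s7}.
On input a, block {s0,s1,s2,s4,s5,s8,s9,s10,s12} splits into {s0,s1,s2,s4,s8,s9,s10} and {s5,s12}.
Refine {s0,s1,s2,s4,s8,s9,s10} on symbol a: members go to different blocks, giving {s0,s1,s2,s4,s8,s9} and {s10}.
Refine {s0,s1,s2,s4,s8,s9} on symbol a: members go to different blocks, giving {s0,s1,s4,s8,s9} and {s2}.
Refine {s0,s1,s4,s8,s9} on symbol a: members go to different blocks, giving {s1,s4,s8} and {s0,s9}.
On input a, block {s3,s6,s7} splits into {s3} and {s6} and {s7}.
Refine {s5,s12} on symbol a: members go to different blocks, giving {s5} and {s12}.
On input b, block {s0,s9} splits into {s0} and {s9}.
No further refinement is possible. Final partition (10 blocks): {s1,s4,s8} | {s3} | {s5} | {s10} | {s2} | {s0} | {s6} | {s7} | {s12} | {s9}.
The equivalence class containing s5 is {s5}, of size 1.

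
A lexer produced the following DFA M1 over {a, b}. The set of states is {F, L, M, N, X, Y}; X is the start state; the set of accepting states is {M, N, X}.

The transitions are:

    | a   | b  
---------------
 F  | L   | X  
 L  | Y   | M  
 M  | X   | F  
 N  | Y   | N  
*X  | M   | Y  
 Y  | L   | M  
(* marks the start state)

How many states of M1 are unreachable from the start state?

1

No path from X leads to N; the other 5 states are all reachable.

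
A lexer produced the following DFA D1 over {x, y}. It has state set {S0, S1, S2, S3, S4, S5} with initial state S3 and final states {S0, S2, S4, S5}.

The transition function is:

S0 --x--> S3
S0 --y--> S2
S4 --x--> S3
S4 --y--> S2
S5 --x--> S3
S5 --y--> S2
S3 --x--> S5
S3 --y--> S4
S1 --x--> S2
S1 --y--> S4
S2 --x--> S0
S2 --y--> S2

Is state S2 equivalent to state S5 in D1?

No

States {S1} cannot be reached from the start state, so discard them.
P0 = {S0,S2,S4,S5} | {S3}.
Refine {S0,S2,S4,S5} on symbol x: members go to different blocks, giving {S0,S4,S5} and {S2}.
No further refinement is possible. Final partition (3 blocks): {S0,S4,S5} | {S3} | {S2}.
S2 and S5 end up in different blocks, so they are distinguishable. For instance, the string 'x' is accepted from only S2.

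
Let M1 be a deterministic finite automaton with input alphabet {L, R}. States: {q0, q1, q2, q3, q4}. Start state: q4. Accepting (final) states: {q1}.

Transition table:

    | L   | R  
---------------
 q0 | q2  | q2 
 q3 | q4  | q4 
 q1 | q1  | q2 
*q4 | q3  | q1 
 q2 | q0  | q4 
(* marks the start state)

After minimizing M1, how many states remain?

Start with accepting vs non-accepting: {q1} | {q0,q2,q3,q4}.
Split {q0,q2,q3,q4} by δ(·,R) → {q0,q2,q3} and {q4}.
Refine {q0,q2,q3} on symbol L: members go to different blocks, giving {q0,q2} and {q3}.
Split {q0,q2} by δ(·,R) → {q0} and {q2}.
Stable partition: {q1} | {q0} | {q4} | {q3} | {q2} — 5 equivalence classes.

5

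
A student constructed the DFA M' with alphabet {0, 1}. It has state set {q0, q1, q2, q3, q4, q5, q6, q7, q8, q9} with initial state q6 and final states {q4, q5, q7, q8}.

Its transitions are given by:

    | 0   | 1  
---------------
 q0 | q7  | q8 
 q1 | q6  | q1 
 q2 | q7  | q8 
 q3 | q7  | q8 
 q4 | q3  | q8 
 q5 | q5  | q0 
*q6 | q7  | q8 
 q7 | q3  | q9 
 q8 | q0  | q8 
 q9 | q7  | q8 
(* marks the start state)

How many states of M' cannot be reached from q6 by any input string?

BFS from q6 reaches {q0, q3, q6, q7, q8, q9}; the 4 state(s) q1, q2, q4, q5 are never visited.

4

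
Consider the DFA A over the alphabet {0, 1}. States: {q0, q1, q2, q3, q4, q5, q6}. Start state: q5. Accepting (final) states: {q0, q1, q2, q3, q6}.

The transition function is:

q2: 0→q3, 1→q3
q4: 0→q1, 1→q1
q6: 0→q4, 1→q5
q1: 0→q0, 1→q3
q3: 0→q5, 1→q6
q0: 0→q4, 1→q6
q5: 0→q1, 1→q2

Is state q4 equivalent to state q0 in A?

No

Start with accepting vs non-accepting: {q0,q1,q2,q3,q6} | {q4,q5}.
On input 0, block {q0,q1,q2,q3,q6} splits into {q0,q3,q6} and {q1,q2}.
Split {q0,q3,q6} by δ(·,1) → {q0,q3} and {q6}.
Stable partition: {q0,q3} | {q4,q5} | {q1,q2} | {q6} — 4 equivalence classes.
q4 and q0 end up in different blocks, so they are distinguishable. For instance, the string 'ε' is accepted from only q0.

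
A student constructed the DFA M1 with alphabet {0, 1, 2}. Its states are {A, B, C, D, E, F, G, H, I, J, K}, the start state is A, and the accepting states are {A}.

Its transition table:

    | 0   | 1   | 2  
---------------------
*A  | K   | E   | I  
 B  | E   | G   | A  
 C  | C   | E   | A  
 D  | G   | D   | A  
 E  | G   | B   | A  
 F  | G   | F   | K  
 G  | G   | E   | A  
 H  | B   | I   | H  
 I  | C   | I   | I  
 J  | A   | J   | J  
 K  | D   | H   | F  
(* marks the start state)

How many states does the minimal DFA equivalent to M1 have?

First remove the unreachable states {J}; 10 states remain.
Initial partition by acceptance: {A} | {B,C,D,E,F,G,H,I,K}.
On input 2, block {B,C,D,E,F,G,H,I,K} splits into {B,C,D,E,G} and {F,H,I,K}.
Stable partition: {A} | {B,C,D,E,G} | {F,H,I,K} — 3 equivalence classes.

3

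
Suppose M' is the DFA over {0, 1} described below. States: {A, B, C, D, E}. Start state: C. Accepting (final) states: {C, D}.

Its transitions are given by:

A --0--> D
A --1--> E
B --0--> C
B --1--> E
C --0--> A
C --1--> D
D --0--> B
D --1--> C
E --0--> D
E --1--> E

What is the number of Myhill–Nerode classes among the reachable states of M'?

All states are reachable from the start state.
Initial partition by acceptance: {C,D} | {A,B,E}.
The partition is now stable with 2 blocks: {C,D} | {A,B,E}.

2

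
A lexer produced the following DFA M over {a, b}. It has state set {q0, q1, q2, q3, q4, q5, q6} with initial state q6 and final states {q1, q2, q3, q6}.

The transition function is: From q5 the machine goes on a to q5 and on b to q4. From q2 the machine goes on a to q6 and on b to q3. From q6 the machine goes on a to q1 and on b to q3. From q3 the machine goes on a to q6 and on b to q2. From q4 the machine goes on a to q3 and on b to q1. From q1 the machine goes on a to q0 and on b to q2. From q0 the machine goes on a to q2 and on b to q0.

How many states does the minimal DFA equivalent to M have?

4

States {q4,q5} cannot be reached from the start state, so discard them.
Start with accepting vs non-accepting: {q1,q2,q3,q6} | {q0}.
On input a, block {q1,q2,q3,q6} splits into {q2,q3,q6} and {q1}.
On input a, block {q2,q3,q6} splits into {q2,q3} and {q6}.
No further refinement is possible. Final partition (4 blocks): {q2,q3} | {q0} | {q1} | {q6}.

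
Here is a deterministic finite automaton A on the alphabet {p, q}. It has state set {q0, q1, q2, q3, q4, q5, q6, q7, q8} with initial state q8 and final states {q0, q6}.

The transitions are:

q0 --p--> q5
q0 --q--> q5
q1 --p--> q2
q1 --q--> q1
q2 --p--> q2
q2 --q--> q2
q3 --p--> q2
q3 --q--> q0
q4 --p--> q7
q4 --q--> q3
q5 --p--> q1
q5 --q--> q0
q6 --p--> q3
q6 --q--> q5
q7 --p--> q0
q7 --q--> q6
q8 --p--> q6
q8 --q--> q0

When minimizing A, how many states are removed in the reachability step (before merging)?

No path from q8 leads to q4, q7; the other 7 states are all reachable.

2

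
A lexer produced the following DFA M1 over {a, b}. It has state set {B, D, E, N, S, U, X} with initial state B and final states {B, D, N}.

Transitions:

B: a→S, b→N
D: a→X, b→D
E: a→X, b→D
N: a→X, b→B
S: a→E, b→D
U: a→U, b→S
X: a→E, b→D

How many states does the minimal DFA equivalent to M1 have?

2

States {U} cannot be reached from the start state, so discard them.
Initial partition by acceptance: {B,D,N} | {E,S,X}.
No further refinement is possible. Final partition (2 blocks): {B,D,N} | {E,S,X}.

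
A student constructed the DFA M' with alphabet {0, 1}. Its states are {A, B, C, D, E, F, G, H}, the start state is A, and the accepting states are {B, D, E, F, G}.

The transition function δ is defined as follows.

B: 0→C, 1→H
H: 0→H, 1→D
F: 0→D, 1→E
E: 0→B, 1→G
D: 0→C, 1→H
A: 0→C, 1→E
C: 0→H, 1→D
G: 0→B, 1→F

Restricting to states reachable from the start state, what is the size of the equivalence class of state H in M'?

Initial partition by acceptance: {B,D,E,F,G} | {A,C,H}.
Refine {B,D,E,F,G} on symbol 0: members go to different blocks, giving {E,F,G} and {B,D}.
Refine {A,C,H} on symbol 1: members go to different blocks, giving {C,H} and {A}.
Stable partition: {E,F,G} | {C,H} | {B,D} | {A} — 4 equivalence classes.
The equivalence class containing H is {C,H}, of size 2.

2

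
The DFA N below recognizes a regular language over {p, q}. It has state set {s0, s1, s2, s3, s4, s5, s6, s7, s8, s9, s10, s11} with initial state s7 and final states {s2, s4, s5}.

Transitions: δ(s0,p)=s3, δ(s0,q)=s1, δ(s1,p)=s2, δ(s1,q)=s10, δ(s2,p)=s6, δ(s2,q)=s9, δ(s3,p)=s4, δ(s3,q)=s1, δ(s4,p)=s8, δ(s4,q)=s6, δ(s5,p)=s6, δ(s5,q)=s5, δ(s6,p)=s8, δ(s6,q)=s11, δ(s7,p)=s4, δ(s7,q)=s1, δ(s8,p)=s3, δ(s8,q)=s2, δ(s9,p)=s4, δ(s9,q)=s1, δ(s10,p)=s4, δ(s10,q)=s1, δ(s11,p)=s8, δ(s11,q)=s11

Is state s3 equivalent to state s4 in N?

Reachable states from the start: {s1,s2,s3,s4,s6,s7,s8,s9,s10,s11}. Unreachable: {s0,s5} — drop them.
Start with accepting vs non-accepting: {s2,s4} | {s1,s3,s6,s7,s8,s9,s10,s11}.
Refine {s1,s3,s6,s7,s8,s9,s10,s11} on symbol p: members go to different blocks, giving {s1,s3,s7,s9,s10} and {s6,s8,s11}.
On input q, block {s2,s4} splits into {s2} and {s4}.
On input p, block {s1,s3,s7,s9,s10} splits into {s3,s7,s9,s10} and {s1}.
On input p, block {s6,s8,s11} splits into {s6,s11} and {s8}.
No further refinement is possible. Final partition (6 blocks): {s2} | {s3,s7,s9,s10} | {s6,s11} | {s4} | {s1} | {s8}.
s3 and s4 end up in different blocks, so they are distinguishable. For instance, the string 'ε' is accepted from only s4.

No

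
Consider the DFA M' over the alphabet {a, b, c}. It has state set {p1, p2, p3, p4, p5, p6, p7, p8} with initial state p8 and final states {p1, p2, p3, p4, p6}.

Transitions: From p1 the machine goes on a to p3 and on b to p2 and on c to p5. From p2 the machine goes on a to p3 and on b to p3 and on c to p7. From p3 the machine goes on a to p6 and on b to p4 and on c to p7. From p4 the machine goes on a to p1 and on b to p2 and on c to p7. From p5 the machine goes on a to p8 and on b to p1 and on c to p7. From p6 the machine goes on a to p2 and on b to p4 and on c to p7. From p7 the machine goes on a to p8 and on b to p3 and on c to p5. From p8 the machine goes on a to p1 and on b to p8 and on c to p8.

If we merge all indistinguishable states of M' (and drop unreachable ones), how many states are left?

3

Initial partition by acceptance: {p1,p2,p3,p4,p6} | {p5,p7,p8}.
Split {p5,p7,p8} by δ(·,a) → {p5,p7} and {p8}.
Stable partition: {p1,p2,p3,p4,p6} | {p5,p7} | {p8} — 3 equivalence classes.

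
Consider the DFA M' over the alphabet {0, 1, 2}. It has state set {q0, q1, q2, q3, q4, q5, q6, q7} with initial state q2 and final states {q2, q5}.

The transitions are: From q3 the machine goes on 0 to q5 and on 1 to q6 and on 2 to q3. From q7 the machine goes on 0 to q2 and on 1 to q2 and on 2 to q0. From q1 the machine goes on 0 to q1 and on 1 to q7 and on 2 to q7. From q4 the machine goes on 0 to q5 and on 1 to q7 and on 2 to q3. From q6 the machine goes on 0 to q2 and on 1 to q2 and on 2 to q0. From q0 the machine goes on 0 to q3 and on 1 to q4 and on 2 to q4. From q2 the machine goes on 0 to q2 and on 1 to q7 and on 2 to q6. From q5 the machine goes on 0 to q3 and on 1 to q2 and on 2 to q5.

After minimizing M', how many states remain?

5

States {q1} cannot be reached from the start state, so discard them.
Initial partition by acceptance: {q2,q5} | {q0,q3,q4,q6,q7}.
On input 0, block {q2,q5} splits into {q2} and {q5}.
On input 0, block {q0,q3,q4,q6,q7} splits into {q3,q4} and {q6,q7} and {q0}.
Stable partition: {q2} | {q3,q4} | {q5} | {q6,q7} | {q0} — 5 equivalence classes.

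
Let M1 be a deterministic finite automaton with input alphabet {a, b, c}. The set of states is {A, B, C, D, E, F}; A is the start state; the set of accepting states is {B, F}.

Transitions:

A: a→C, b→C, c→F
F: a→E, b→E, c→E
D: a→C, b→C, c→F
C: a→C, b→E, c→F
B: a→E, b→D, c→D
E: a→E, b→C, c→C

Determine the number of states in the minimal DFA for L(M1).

4

States {B,D} cannot be reached from the start state, so discard them.
P0 = {F} | {A,C,E}.
On input c, block {A,C,E} splits into {A,C} and {E}.
On input b, block {A,C} splits into {A} and {C}.
No further refinement is possible. Final partition (4 blocks): {F} | {A} | {E} | {C}.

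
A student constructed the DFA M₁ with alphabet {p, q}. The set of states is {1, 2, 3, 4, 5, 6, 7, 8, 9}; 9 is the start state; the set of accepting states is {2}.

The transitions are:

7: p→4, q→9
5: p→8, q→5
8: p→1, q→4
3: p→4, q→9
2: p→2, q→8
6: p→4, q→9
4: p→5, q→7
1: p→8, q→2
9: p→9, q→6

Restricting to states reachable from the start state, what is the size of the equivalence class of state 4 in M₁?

1

States {3} cannot be reached from the start state, so discard them.
Start with accepting vs non-accepting: {2} | {1,4,5,6,7,8,9}.
On input q, block {1,4,5,6,7,8,9} splits into {4,5,6,7,8,9} and {1}.
Split {4,5,6,7,8,9} by δ(·,p) → {4,5,6,7,9} and {8}.
Split {4,5,6,7,9} by δ(·,p) → {4,6,7,9} and {5}.
On input p, block {4,6,7,9} splits into {6,7,9} and {4}.
Refine {6,7,9} on symbol p: members go to different blocks, giving {6,7} and {9}.
No further refinement is possible. Final partition (7 blocks): {2} | {6,7} | {1} | {8} | {5} | {4} | {9}.
State 4 belongs to the block {4}, which has 1 states.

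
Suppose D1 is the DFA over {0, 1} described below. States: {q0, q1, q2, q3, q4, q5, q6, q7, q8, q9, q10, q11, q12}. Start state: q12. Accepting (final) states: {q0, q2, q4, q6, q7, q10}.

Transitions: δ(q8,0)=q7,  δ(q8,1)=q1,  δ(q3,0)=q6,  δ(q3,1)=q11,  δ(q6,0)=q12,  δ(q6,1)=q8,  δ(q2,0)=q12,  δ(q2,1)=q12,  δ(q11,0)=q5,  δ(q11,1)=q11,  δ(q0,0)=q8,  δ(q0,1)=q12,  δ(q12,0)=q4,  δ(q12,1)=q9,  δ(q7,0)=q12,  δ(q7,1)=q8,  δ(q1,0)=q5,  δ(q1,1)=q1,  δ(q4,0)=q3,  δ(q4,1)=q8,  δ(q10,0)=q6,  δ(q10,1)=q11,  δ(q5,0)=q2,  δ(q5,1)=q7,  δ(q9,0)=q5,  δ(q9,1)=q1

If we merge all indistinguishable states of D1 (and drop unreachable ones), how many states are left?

4

First remove the unreachable states {q0,q10}; 11 states remain.
Initial partition by acceptance: {q2,q4,q6,q7} | {q1,q3,q5,q8,q9,q11,q12}.
Refine {q1,q3,q5,q8,q9,q11,q12} on symbol 0: members go to different blocks, giving {q3,q5,q8,q12} and {q1,q9,q11}.
Split {q3,q5,q8,q12} by δ(·,1) → {q3,q8,q12} and {q5}.
The partition is now stable with 4 blocks: {q2,q4,q6,q7} | {q3,q8,q12} | {q1,q9,q11} | {q5}.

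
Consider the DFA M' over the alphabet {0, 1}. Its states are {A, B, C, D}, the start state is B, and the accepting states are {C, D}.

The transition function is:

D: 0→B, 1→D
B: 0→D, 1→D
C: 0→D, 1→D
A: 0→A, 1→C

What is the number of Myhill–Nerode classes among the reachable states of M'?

States {A,C} cannot be reached from the start state, so discard them.
Start with accepting vs non-accepting: {D} | {B}.
No further refinement is possible. Final partition (2 blocks): {D} | {B}.

2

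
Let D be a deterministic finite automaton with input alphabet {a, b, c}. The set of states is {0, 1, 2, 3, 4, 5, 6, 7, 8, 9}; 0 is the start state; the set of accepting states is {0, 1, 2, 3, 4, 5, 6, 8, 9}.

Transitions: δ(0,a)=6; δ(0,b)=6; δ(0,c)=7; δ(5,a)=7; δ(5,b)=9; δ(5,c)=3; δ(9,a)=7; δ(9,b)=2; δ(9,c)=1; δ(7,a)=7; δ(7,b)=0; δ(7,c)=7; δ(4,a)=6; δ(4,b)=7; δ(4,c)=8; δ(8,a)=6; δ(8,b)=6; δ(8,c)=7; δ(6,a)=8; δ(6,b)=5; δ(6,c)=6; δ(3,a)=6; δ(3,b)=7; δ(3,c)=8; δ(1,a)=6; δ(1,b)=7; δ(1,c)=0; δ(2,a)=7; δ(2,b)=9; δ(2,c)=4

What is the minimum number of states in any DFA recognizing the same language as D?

5

Start with accepting vs non-accepting: {0,1,2,3,4,5,6,8,9} | {7}.
Split {0,1,2,3,4,5,6,8,9} by δ(·,a) → {0,1,3,4,6,8} and {2,5,9}.
Split {0,1,3,4,6,8} by δ(·,b) → {1,3,4} and {0,8} and {6}.
The partition is now stable with 5 blocks: {1,3,4} | {7} | {2,5,9} | {0,8} | {6}.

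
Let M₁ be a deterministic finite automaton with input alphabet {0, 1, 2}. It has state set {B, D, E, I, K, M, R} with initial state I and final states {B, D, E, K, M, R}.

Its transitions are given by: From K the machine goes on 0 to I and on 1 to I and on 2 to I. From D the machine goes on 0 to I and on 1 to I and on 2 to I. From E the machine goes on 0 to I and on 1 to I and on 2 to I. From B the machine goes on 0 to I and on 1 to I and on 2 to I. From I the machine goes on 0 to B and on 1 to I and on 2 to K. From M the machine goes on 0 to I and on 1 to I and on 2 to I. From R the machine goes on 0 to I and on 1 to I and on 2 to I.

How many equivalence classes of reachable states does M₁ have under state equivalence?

States {D,E,M,R} cannot be reached from the start state, so discard them.
Start with accepting vs non-accepting: {B,K} | {I}.
No further refinement is possible. Final partition (2 blocks): {B,K} | {I}.

2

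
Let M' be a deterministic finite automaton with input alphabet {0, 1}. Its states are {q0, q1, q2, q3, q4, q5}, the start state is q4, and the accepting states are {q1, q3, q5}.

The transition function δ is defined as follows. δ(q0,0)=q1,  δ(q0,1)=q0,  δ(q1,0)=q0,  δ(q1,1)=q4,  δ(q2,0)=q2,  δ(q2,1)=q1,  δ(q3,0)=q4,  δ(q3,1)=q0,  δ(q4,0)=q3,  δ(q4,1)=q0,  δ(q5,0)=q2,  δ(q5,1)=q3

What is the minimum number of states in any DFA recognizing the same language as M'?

2

Reachable states from the start: {q0,q1,q3,q4}. Unreachable: {q2,q5} — drop them.
P0 = {q1,q3} | {q0,q4}.
Stable partition: {q1,q3} | {q0,q4} — 2 equivalence classes.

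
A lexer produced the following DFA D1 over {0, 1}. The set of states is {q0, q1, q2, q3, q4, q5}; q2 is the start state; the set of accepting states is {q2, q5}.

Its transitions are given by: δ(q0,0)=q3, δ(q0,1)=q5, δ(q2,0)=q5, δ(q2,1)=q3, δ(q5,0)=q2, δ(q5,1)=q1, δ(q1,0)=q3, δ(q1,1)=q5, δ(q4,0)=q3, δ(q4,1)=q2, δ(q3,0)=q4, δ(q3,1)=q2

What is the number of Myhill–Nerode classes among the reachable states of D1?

States {q0} cannot be reached from the start state, so discard them.
P0 = {q2,q5} | {q1,q3,q4}.
No further refinement is possible. Final partition (2 blocks): {q2,q5} | {q1,q3,q4}.

2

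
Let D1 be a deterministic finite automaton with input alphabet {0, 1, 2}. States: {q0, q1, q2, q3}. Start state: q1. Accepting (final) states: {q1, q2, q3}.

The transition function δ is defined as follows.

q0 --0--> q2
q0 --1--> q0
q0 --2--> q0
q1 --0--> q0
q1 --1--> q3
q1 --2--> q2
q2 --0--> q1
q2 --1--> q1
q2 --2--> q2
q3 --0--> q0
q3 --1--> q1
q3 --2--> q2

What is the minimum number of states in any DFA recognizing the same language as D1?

3

All states are reachable from the start state.
Start with accepting vs non-accepting: {q1,q2,q3} | {q0}.
Refine {q1,q2,q3} on symbol 0: members go to different blocks, giving {q1,q3} and {q2}.
No further refinement is possible. Final partition (3 blocks): {q1,q3} | {q0} | {q2}.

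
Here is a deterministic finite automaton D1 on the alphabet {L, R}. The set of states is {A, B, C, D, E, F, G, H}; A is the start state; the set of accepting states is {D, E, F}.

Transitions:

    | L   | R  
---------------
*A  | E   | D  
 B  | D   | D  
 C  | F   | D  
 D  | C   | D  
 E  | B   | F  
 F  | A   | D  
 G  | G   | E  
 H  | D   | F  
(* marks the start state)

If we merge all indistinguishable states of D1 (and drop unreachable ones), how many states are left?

2

States {G,H} cannot be reached from the start state, so discard them.
Initial partition by acceptance: {D,E,F} | {A,B,C}.
The partition is now stable with 2 blocks: {D,E,F} | {A,B,C}.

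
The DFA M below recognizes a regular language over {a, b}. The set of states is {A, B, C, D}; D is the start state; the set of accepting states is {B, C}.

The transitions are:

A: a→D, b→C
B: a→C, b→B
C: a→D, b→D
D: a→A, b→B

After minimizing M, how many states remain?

4

P0 = {B,C} | {A,D}.
Refine {B,C} on symbol a: members go to different blocks, giving {B} and {C}.
On input b, block {A,D} splits into {A} and {D}.
Stable partition: {B} | {A} | {C} | {D} — 4 equivalence classes.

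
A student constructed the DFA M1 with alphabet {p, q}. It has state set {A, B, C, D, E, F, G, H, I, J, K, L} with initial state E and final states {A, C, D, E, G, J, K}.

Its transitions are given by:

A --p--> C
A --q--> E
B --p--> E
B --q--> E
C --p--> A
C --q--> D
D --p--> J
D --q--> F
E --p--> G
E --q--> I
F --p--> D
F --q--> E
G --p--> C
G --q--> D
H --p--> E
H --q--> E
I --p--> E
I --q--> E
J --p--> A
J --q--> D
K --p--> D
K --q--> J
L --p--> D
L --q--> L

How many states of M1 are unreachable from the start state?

4

BFS from E reaches {A, C, D, E, F, G, I, J}; the 4 state(s) B, H, K, L are never visited.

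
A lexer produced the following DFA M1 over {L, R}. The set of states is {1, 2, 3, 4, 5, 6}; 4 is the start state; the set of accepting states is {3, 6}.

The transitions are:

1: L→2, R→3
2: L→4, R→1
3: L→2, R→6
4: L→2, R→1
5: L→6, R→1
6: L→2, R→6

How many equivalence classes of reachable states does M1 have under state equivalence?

3

First remove the unreachable states {5}; 5 states remain.
Start with accepting vs non-accepting: {3,6} | {1,2,4}.
On input R, block {1,2,4} splits into {2,4} and {1}.
Stable partition: {3,6} | {2,4} | {1} — 3 equivalence classes.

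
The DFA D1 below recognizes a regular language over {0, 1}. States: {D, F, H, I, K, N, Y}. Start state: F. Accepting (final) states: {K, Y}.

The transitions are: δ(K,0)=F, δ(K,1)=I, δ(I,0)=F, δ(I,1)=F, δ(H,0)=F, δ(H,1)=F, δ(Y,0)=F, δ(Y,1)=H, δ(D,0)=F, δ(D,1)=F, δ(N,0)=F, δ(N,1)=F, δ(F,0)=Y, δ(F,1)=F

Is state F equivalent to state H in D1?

No

First remove the unreachable states {D,I,K,N}; 3 states remain.
P0 = {Y} | {F,H}.
On input 0, block {F,H} splits into {F} and {H}.
No further refinement is possible. Final partition (3 blocks): {Y} | {F} | {H}.
F and H end up in different blocks, so they are distinguishable. For instance, the string '0' is accepted from only F.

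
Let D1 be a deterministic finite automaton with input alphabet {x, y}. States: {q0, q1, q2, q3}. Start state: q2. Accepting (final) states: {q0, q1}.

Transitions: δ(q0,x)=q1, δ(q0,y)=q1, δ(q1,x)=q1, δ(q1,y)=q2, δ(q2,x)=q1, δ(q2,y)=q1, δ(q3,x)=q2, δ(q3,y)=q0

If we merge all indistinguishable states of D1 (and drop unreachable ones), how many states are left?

2

First remove the unreachable states {q0,q3}; 2 states remain.
Initial partition by acceptance: {q1} | {q2}.
Stable partition: {q1} | {q2} — 2 equivalence classes.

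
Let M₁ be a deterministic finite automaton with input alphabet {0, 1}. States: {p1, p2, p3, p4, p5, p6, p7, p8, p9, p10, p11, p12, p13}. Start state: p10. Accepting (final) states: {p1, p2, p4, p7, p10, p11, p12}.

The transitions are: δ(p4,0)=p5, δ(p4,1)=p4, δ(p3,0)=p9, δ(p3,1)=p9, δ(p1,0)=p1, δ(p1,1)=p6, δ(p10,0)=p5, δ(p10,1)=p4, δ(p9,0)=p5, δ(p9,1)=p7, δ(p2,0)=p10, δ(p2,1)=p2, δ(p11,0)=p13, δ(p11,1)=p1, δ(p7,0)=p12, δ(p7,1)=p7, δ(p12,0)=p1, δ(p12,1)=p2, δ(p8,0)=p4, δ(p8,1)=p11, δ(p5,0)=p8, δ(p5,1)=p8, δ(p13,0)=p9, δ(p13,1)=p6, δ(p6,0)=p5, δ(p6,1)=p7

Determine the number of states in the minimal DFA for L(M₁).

States {p3} cannot be reached from the start state, so discard them.
P0 = {p1,p2,p4,p7,p10,p11,p12} | {p5,p6,p8,p9,p13}.
Refine {p1,p2,p4,p7,p10,p11,p12} on symbol 0: members go to different blocks, giving {p1,p2,p7,p12} and {p4,p10,p11}.
Split {p1,p2,p7,p12} by δ(·,0) → {p1,p7,p12} and {p2}.
On input 1, block {p1,p7,p12} splits into {p1} and {p7} and {p12}.
Split {p5,p6,p8,p9,p13} by δ(·,0) → {p5,p6,p9,p13} and {p8}.
Refine {p5,p6,p9,p13} on symbol 0: members go to different blocks, giving {p6,p9,p13} and {p5}.
Split {p6,p9,p13} by δ(·,0) → {p6,p9} and {p13}.
On input 0, block {p4,p10,p11} splits into {p4,p10} and {p11}.
No further refinement is possible. Final partition (10 blocks): {p1} | {p6,p9} | {p4,p10} | {p2} | {p7} | {p12} | {p8} | {p5} | {p13} | {p11}.

10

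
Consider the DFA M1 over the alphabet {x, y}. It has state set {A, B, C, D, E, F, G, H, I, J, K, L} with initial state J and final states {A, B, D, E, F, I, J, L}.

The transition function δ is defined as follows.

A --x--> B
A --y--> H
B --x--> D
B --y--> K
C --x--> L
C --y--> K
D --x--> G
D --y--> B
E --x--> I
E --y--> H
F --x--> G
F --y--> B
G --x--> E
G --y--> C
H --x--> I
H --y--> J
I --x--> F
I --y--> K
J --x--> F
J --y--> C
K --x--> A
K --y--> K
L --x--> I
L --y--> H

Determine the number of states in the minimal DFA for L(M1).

Every state is reachable, so we keep all 12.
Start with accepting vs non-accepting: {A,B,D,E,F,I,J,L} | {C,G,H,K}.
Refine {A,B,D,E,F,I,J,L} on symbol x: members go to different blocks, giving {A,B,E,I,J,L} and {D,F}.
Refine {A,B,E,I,J,L} on symbol x: members go to different blocks, giving {A,E,L} and {B,I,J}.
Refine {C,G,H,K} on symbol x: members go to different blocks, giving {C,G,K} and {H}.
Stable partition: {A,E,L} | {C,G,K} | {D,F} | {B,I,J} | {H} — 5 equivalence classes.

5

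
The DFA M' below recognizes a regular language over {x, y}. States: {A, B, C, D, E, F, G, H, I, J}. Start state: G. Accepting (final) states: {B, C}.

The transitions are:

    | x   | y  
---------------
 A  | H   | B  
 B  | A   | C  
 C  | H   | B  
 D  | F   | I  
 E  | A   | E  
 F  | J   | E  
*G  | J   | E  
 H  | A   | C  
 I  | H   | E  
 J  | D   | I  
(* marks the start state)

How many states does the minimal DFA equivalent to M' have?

Start with accepting vs non-accepting: {B,C} | {A,D,E,F,G,H,I,J}.
Split {A,D,E,F,G,H,I,J} by δ(·,y) → {D,E,F,G,I,J} and {A,H}.
On input x, block {D,E,F,G,I,J} splits into {D,F,G,J} and {E,I}.
The partition is now stable with 4 blocks: {B,C} | {D,F,G,J} | {A,H} | {E,I}.

4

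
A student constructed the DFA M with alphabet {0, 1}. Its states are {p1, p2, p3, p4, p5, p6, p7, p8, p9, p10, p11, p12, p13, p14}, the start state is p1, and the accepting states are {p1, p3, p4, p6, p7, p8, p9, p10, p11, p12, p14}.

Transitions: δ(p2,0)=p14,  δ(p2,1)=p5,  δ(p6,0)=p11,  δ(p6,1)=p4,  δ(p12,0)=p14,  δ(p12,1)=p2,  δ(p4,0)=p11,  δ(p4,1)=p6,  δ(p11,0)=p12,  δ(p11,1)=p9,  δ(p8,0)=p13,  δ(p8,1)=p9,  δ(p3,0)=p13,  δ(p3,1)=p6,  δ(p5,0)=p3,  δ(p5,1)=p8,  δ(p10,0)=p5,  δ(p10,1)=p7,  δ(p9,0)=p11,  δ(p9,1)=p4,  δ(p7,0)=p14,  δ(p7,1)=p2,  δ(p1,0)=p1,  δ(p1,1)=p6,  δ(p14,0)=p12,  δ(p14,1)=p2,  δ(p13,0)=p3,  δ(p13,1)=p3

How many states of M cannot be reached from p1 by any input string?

2

BFS from p1 reaches {p1, p2, p3, p4, p5, p6, p8, p9, p11, p12, p13, p14}; the 2 state(s) p7, p10 are never visited.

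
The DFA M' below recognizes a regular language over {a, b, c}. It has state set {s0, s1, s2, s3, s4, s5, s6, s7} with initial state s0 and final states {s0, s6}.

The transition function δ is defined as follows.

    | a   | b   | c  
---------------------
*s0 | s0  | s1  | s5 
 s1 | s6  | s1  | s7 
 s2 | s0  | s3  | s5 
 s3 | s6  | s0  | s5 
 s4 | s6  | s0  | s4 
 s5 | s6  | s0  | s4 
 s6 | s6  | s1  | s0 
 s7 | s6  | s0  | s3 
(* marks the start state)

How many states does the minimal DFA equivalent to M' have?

States {s2} cannot be reached from the start state, so discard them.
P0 = {s0,s6} | {s1,s3,s4,s5,s7}.
Refine {s0,s6} on symbol c: members go to different blocks, giving {s0} and {s6}.
Split {s1,s3,s4,s5,s7} by δ(·,b) → {s3,s4,s5,s7} and {s1}.
No further refinement is possible. Final partition (4 blocks): {s0} | {s3,s4,s5,s7} | {s6} | {s1}.

4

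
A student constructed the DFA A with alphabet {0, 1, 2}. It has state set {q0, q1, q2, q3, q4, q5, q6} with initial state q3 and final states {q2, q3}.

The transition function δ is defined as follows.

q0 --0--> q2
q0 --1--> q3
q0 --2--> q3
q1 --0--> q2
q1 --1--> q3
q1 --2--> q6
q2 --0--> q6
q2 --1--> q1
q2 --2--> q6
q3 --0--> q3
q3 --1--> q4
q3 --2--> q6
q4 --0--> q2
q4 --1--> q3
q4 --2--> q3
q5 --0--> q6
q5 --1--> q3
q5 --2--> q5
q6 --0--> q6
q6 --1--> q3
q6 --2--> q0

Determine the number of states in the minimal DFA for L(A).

5

States {q5} cannot be reached from the start state, so discard them.
Start with accepting vs non-accepting: {q2,q3} | {q0,q1,q4,q6}.
Split {q2,q3} by δ(·,0) → {q2} and {q3}.
Split {q0,q1,q4,q6} by δ(·,0) → {q0,q1,q4} and {q6}.
On input 2, block {q0,q1,q4} splits into {q0,q4} and {q1}.
Stable partition: {q2} | {q0,q4} | {q3} | {q6} | {q1} — 5 equivalence classes.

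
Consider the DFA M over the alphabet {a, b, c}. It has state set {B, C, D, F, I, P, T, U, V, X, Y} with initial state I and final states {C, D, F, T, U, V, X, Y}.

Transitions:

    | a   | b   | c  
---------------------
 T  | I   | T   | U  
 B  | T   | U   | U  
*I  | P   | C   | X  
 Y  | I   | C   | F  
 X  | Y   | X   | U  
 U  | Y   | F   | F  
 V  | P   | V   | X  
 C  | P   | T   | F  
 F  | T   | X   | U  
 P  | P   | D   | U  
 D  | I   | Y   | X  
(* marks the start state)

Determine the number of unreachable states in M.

No path from I leads to B, V; the other 9 states are all reachable.

2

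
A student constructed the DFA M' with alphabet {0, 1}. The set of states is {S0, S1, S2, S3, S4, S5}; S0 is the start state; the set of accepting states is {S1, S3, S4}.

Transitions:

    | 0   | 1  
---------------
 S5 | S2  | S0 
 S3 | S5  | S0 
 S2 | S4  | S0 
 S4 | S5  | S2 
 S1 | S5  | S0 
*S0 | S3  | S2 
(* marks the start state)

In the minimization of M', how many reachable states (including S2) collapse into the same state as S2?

States {S1} cannot be reached from the start state, so discard them.
Initial partition by acceptance: {S3,S4} | {S0,S2,S5}.
On input 0, block {S0,S2,S5} splits into {S0,S2} and {S5}.
The partition is now stable with 3 blocks: {S3,S4} | {S0,S2} | {S5}.
The equivalence class containing S2 is {S0,S2}, of size 2.

2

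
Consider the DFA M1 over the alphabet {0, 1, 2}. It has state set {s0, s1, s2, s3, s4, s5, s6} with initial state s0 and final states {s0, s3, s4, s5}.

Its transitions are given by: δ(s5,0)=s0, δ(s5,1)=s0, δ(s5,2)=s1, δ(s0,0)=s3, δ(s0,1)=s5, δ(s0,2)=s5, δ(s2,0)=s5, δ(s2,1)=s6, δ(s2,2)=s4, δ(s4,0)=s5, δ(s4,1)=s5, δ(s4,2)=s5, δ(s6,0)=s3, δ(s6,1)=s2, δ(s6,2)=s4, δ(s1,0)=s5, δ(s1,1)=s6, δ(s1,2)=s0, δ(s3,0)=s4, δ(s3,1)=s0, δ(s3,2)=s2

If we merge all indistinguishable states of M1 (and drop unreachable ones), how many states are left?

All states are reachable from the start state.
Start with accepting vs non-accepting: {s0,s3,s4,s5} | {s1,s2,s6}.
Refine {s0,s3,s4,s5} on symbol 2: members go to different blocks, giving {s0,s4} and {s3,s5}.
Stable partition: {s0,s4} | {s1,s2,s6} | {s3,s5} — 3 equivalence classes.

3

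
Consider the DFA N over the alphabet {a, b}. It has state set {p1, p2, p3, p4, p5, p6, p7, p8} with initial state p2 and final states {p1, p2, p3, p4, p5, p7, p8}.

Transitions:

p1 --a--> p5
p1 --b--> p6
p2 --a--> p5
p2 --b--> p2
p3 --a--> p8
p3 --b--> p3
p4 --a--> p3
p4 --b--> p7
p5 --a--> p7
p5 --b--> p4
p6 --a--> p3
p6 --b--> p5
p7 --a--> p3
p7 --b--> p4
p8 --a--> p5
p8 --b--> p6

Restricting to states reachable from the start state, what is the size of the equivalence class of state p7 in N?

2

First remove the unreachable states {p1}; 7 states remain.
Start with accepting vs non-accepting: {p2,p3,p4,p5,p7,p8} | {p6}.
Refine {p2,p3,p4,p5,p7,p8} on symbol b: members go to different blocks, giving {p2,p3,p4,p5,p7} and {p8}.
Refine {p2,p3,p4,p5,p7} on symbol a: members go to different blocks, giving {p2,p4,p5,p7} and {p3}.
On input a, block {p2,p4,p5,p7} splits into {p2,p5} and {p4,p7}.
On input a, block {p2,p5} splits into {p2} and {p5}.
The partition is now stable with 6 blocks: {p2} | {p6} | {p8} | {p3} | {p4,p7} | {p5}.
State p7 belongs to the block {p4,p7}, which has 2 states.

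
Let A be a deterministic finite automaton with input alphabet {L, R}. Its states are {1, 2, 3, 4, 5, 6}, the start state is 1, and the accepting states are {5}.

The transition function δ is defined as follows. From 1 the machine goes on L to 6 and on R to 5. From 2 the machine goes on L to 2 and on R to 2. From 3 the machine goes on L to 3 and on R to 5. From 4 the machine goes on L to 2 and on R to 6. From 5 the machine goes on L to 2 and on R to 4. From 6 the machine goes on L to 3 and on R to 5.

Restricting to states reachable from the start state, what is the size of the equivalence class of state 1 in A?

Start with accepting vs non-accepting: {5} | {1,2,3,4,6}.
Split {1,2,3,4,6} by δ(·,R) → {1,3,6} and {2,4}.
On input R, block {2,4} splits into {2} and {4}.
The partition is now stable with 4 blocks: {5} | {1,3,6} | {2} | {4}.
State 1 belongs to the block {1,3,6}, which has 3 states.

3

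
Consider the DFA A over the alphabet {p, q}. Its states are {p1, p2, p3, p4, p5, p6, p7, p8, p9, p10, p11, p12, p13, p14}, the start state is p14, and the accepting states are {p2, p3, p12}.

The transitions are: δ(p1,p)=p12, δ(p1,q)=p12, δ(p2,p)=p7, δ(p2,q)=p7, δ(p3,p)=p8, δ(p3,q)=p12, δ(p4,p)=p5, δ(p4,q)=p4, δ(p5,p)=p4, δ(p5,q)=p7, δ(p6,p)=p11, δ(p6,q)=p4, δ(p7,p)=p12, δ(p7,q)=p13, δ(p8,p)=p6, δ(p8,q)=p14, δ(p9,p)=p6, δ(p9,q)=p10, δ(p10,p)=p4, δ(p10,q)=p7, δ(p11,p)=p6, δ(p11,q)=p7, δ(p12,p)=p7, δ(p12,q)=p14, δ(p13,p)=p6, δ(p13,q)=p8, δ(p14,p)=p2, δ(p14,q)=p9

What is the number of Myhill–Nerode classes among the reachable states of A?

5

Reachable states from the start: {p2,p4,p5,p6,p7,p8,p9,p10,p11,p12,p13,p14}. Unreachable: {p1,p3} — drop them.
Start with accepting vs non-accepting: {p2,p12} | {p4,p5,p6,p7,p8,p9,p10,p11,p13,p14}.
On input p, block {p4,p5,p6,p7,p8,p9,p10,p11,p13,p14} splits into {p4,p5,p6,p8,p9,p10,p11,p13} and {p7,p14}.
Refine {p4,p5,p6,p8,p9,p10,p11,p13} on symbol q: members go to different blocks, giving {p4,p6,p9,p13} and {p5,p8,p10,p11}.
On input p, block {p4,p6,p9,p13} splits into {p4,p6} and {p9,p13}.
No further refinement is possible. Final partition (5 blocks): {p2,p12} | {p4,p6} | {p7,p14} | {p5,p8,p10,p11} | {p9,p13}.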